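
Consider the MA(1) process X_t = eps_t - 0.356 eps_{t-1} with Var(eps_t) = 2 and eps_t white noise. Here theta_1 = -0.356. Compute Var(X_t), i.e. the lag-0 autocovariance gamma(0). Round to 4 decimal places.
\gamma(0) = 2.2535

For an MA(q) process X_t = eps_t + sum_i theta_i eps_{t-i} with
Var(eps_t) = sigma^2, the variance is
  gamma(0) = sigma^2 * (1 + sum_i theta_i^2).
  sum_i theta_i^2 = (-0.356)^2 = 0.126736.
  gamma(0) = 2 * (1 + 0.126736) = 2 * 1.126736 = 2.253472, which rounds to 2.2535.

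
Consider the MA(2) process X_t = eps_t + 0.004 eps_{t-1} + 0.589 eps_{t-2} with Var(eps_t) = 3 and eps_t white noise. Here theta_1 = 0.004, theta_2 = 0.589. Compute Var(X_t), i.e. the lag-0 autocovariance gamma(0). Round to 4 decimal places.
\gamma(0) = 4.0408

For an MA(q) process X_t = eps_t + sum_i theta_i eps_{t-i} with
Var(eps_t) = sigma^2, the variance is
  gamma(0) = sigma^2 * (1 + sum_i theta_i^2).
  sum_i theta_i^2 = (0.004)^2 + (0.589)^2 = 0.000016 + 0.346921 = 0.346937.
  gamma(0) = 3 * (1 + 0.346937) = 3 * 1.346937 = 4.040811, which rounds to 4.0408.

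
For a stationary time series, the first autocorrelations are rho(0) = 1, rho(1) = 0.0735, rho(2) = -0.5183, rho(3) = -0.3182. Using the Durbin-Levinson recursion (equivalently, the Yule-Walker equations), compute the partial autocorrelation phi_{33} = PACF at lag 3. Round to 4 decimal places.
\phi_{33} = -0.3079

The PACF at lag k is phi_{kk}, the last component of the solution
to the Yule-Walker system G_k phi = r_k where
  (G_k)_{ij} = rho(|i - j|), (r_k)_i = rho(i), i,j = 1..k.
Equivalently, Durbin-Levinson gives phi_{kk} iteratively:
  phi_{11} = rho(1)
  phi_{kk} = [rho(k) - sum_{j=1..k-1} phi_{k-1,j} rho(k-j)]
            / [1 - sum_{j=1..k-1} phi_{k-1,j} rho(j)],
  phi_{k,j} = phi_{k-1,j} - phi_{kk} phi_{k-1,k-j},  j = 1..k-1.
Step k = 1:
  phi_11 = rho(1) = 0.0735.
Step k = 2:
  phi_22 = [rho(2) - phi_11 rho(1)] / [1 - phi_11 rho(1)] = [-0.5183 - (0.0735)(0.0735)] / [1 - (0.0735)(0.0735)]
         = -0.52370225 / 0.99459775 = -0.526547.
  Update: phi_21 = phi_11 - phi_22 phi_11 = 0.0735 - (-0.526547)(0.0735) = 0.112201.
Step k = 3:
  phi_33 = [rho(3) - phi_21 rho(2) - phi_22 rho(1)] / [1 - phi_21 rho(1) - phi_22 rho(2)]
    numerator   = -0.3182 - (0.112201)(-0.5183) - (-0.526547)(0.0735) = -0.22134493
    denominator = 1 - (0.112201)(0.0735) - (-0.526547)(-0.5183) = 0.71884401
  phi_33 = -0.22134493 / 0.71884401 = -0.3079.
Therefore phi_{33} = -0.3079.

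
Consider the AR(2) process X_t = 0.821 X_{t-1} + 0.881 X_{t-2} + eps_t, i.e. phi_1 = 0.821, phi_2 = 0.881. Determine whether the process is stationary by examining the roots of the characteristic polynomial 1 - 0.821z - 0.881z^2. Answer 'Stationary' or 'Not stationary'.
\text{Not stationary}

The AR(p) characteristic polynomial is P(z) = 1 - 0.821z - 0.881z^2.
Stationarity requires all roots to lie outside the unit circle, i.e. |z| > 1 for every root.
Set 1 + (-0.821) z + (-0.881) z^2 = 0, i.e. a z^2 + b z + c = 0 with a = -0.881, b = -0.821, c = 1.
Discriminant D = b^2 - 4ac = (-0.821)^2 - 4*(-0.881)*1 = 0.674041 - (-3.524) = 4.198041.
D >= 0, so the roots are real: z = (-b +/- sqrt(D)) / (2a) = (0.821 +/- 2.048912) / (-1.762).
  z_1 = (0.821 + 2.048912) / (-1.762) = -1.6288,   |z_1| = 1.6288.
  z_2 = (0.821 - 2.048912) / (-1.762) = 0.6969,   |z_2| = 0.6969.
Moduli of all roots: 1.6288, 0.6969.
All moduli strictly greater than 1? No.
Verdict: Not stationary.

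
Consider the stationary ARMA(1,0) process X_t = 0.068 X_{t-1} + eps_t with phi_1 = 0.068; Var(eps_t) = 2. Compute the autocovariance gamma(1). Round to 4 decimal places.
\gamma(1) = 0.1366

Multiply the model equation by X_{t-k} and take expectations. With theta_0 = psi_0 = 1 and psi_j the MA(infinity) weights, this gives
  gamma(k) - sum_i phi_i gamma(k-i) = c_k,
  c_k = sigma^2 * sum_{j=k..q} theta_j psi_{j-k}   (c_k = 0 for k > q),
using gamma(-m) = gamma(m).
Pure AR (q = 0): c_0 = sigma^2 = 2, c_k = 0 for k >= 1.
Equations for k = 0 and k = 1 (AR order 1):
  gamma(0) = phi_1 gamma(1) + c_0
  gamma(1) = phi_1 gamma(0) + c_1
Substituting the second into the first: gamma(0) (1 - phi_1^2) = c_0 + phi_1 c_1, so
  gamma(0) = c_0 / (1 - phi_1^2) = 2 / (1 - (0.068)^2) = 2 / 0.995376 = 2.009291.
  gamma(1) = phi_1 gamma(0) = (0.068)(2.009291) = 0.136632.
Therefore gamma(1) = 0.1366 (to 4 decimal places).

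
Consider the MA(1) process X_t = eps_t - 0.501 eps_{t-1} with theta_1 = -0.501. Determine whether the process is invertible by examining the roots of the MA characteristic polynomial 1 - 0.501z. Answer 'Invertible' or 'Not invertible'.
\text{Invertible}

The MA(q) characteristic polynomial is P(z) = 1 - 0.501z.
Invertibility requires all roots to lie outside the unit circle, i.e. |z| > 1 for every root.
This is linear in z: 1 + (-0.501) z = 0  =>  z = -1/(-0.501) = 1.996008,  |z| = 1.996008.
Moduli of all roots: 1.9960.
All moduli strictly greater than 1? Yes.
Verdict: Invertible.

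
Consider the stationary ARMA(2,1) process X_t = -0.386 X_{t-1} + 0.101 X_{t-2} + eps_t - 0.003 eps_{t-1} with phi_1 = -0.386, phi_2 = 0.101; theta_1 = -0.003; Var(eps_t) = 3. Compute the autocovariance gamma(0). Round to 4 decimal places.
\gamma(0) = 3.7256

Multiply the model equation by X_{t-k} and take expectations. With theta_0 = psi_0 = 1 and psi_j the MA(infinity) weights, this gives
  gamma(k) - sum_i phi_i gamma(k-i) = c_k,
  c_k = sigma^2 * sum_{j=k..q} theta_j psi_{j-k}   (c_k = 0 for k > q),
using gamma(-m) = gamma(m).
psi-weights needed (psi_j = theta_j + sum_i phi_i psi_{j-i}):
  psi_1 = theta_1 + phi_1 = -0.003 + (-0.386) = -0.389
Right-hand sides:
  c_0 = sigma^2 (1 + theta_1 psi_1) = 3 * (1 + (-0.003)(-0.389)) = 3 * 1.001167 = 3.003501
  c_1 = sigma^2 theta_1 = 3 * (-0.003) = -0.009
  c_2 = 0
Equations for k = 0, 1, 2 (AR order 2, c_2 = 0):
  (E0) gamma(0) = phi_1 gamma(1) + phi_2 gamma(2) + c_0
  (E1) gamma(1) = phi_1 gamma(0) + phi_2 gamma(1) + c_1
  (E2) gamma(2) = phi_1 gamma(1) + phi_2 gamma(0)
From (E1): gamma(1) = A gamma(0) + B with
  A = phi_1 / (1 - phi_2) = -0.386 / 0.899 = -0.429366,   B = c_1 / (1 - phi_2) = -0.009 / 0.899 = -0.010011.
Insert (E2) into (E0): gamma(0) (1 - phi_2^2) = phi_1 (1 + phi_2) gamma(1) + c_0.
  phi_1 (1 + phi_2) = (-0.386)(1.101) = -0.424986,   1 - phi_2^2 = 0.989799.
Replace gamma(1) by A gamma(0) + B and collect gamma(0):
  gamma(0) [0.989799 - (-0.424986)(-0.429366)] = (-0.424986)(-0.010011) + 3.003501
  gamma(0) * 0.807324 = 3.007756
  gamma(0) = 3.007756 / 0.807324 = 3.725585.
Therefore gamma(0) = 3.7256 (to 4 decimal places).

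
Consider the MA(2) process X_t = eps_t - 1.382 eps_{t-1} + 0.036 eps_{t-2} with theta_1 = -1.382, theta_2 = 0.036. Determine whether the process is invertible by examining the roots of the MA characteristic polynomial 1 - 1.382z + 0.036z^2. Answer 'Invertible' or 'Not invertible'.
\text{Not invertible}

The MA(q) characteristic polynomial is P(z) = 1 - 1.382z + 0.036z^2.
Invertibility requires all roots to lie outside the unit circle, i.e. |z| > 1 for every root.
Set 1 + (-1.382) z + (0.036) z^2 = 0, i.e. a z^2 + b z + c = 0 with a = 0.036, b = -1.382, c = 1.
Discriminant D = b^2 - 4ac = (-1.382)^2 - 4*(0.036)*1 = 1.909924 - (0.144) = 1.765924.
D >= 0, so the roots are real: z = (-b +/- sqrt(D)) / (2a) = (1.382 +/- 1.328881) / (0.072).
  z_1 = (1.382 + 1.328881) / (0.072) = 37.6511,   |z_1| = 37.6511.
  z_2 = (1.382 - 1.328881) / (0.072) = 0.7378,   |z_2| = 0.7378.
Moduli of all roots: 37.6511, 0.7378.
All moduli strictly greater than 1? No.
Verdict: Not invertible.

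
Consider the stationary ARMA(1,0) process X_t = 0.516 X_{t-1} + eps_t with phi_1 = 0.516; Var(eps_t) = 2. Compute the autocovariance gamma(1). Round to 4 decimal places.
\gamma(1) = 1.4065

Multiply the model equation by X_{t-k} and take expectations. With theta_0 = psi_0 = 1 and psi_j the MA(infinity) weights, this gives
  gamma(k) - sum_i phi_i gamma(k-i) = c_k,
  c_k = sigma^2 * sum_{j=k..q} theta_j psi_{j-k}   (c_k = 0 for k > q),
using gamma(-m) = gamma(m).
Pure AR (q = 0): c_0 = sigma^2 = 2, c_k = 0 for k >= 1.
Equations for k = 0 and k = 1 (AR order 1):
  gamma(0) = phi_1 gamma(1) + c_0
  gamma(1) = phi_1 gamma(0) + c_1
Substituting the second into the first: gamma(0) (1 - phi_1^2) = c_0 + phi_1 c_1, so
  gamma(0) = c_0 / (1 - phi_1^2) = 2 / (1 - (0.516)^2) = 2 / 0.733744 = 2.725746.
  gamma(1) = phi_1 gamma(0) = (0.516)(2.725746) = 1.406485.
Therefore gamma(1) = 1.4065 (to 4 decimal places).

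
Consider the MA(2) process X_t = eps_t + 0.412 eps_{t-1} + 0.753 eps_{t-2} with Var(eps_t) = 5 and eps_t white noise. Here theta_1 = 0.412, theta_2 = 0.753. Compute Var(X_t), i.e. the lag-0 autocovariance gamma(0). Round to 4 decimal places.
\gamma(0) = 8.6838

For an MA(q) process X_t = eps_t + sum_i theta_i eps_{t-i} with
Var(eps_t) = sigma^2, the variance is
  gamma(0) = sigma^2 * (1 + sum_i theta_i^2).
  sum_i theta_i^2 = (0.412)^2 + (0.753)^2 = 0.169744 + 0.567009 = 0.736753.
  gamma(0) = 5 * (1 + 0.736753) = 5 * 1.736753 = 8.683765, which rounds to 8.6838.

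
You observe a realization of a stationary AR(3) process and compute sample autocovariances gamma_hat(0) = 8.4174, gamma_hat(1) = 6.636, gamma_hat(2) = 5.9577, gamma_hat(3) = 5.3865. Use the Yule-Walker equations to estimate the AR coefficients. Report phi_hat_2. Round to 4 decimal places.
\hat\phi_{2} = 0.1780

The Yule-Walker equations for an AR(p) process read, in matrix form,
  Gamma_p phi = r_p,   with   (Gamma_p)_{ij} = gamma(|i - j|),
                       (r_p)_i = gamma(i),   i,j = 1..p.
Substitute the sample gammas (Toeplitz matrix and right-hand side of size 3):
  Gamma_p = [[8.4174, 6.636, 5.9577], [6.636, 8.4174, 6.636], [5.9577, 6.636, 8.4174]]
  r_p     = [6.636, 5.9577, 5.3865]
Written out (R1..R3):
  (R1) 8.4174 phi_1 + 6.636 phi_2 + 5.9577 phi_3 = 6.636
  (R2) 6.636 phi_1 + 8.4174 phi_2 + 6.636 phi_3 = 5.9577
  (R3) 5.9577 phi_1 + 6.636 phi_2 + 8.4174 phi_3 = 5.3865
Gaussian elimination:
  R2 <- R2 - (6.636/8.4174) R1 = R2 - (0.788367) R1:  3.185797 phi_2 + 1.939146 phi_3 = 0.726097
  R3 <- R3 - (5.9577/8.4174) R1 = R3 - (0.707784) R1:  1.939146 phi_2 + 4.200636 phi_3 = 0.689646
  R3 <- R3 - (1.939146/3.185797) R2 = R3 - (0.608685) R2:  3.020307 phi_3 = 0.247682
Back-substitution:
  phi_hat_3 = 0.247682 / 3.020307 = 0.082006
  phi_hat_2 = (0.726097 - (1.939146)(0.082006)) / 3.185797 = 0.178001
  phi_hat_1 = (6.636 - (6.636)(0.178001) - (5.9577)(0.082006)) / 8.4174 = 0.589994
So phi_hat = [0.5900, 0.1780, 0.0820].
Therefore phi_hat_2 = 0.1780.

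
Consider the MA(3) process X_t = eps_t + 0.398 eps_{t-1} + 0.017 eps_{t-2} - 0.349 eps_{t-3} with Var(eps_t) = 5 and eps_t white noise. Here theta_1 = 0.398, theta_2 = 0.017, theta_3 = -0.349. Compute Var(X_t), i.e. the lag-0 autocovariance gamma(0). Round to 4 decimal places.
\gamma(0) = 6.4025

For an MA(q) process X_t = eps_t + sum_i theta_i eps_{t-i} with
Var(eps_t) = sigma^2, the variance is
  gamma(0) = sigma^2 * (1 + sum_i theta_i^2).
  sum_i theta_i^2 = (0.398)^2 + (0.017)^2 + (-0.349)^2 = 0.158404 + 0.000289 + 0.121801 = 0.280494.
  gamma(0) = 5 * (1 + 0.280494) = 5 * 1.280494 = 6.40247, which rounds to 6.4025.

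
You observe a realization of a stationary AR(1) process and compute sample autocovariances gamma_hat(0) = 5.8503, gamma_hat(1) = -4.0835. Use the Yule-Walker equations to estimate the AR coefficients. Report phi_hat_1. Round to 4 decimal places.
\hat\phi_{1} = -0.6980

The Yule-Walker equations for an AR(p) process read, in matrix form,
  Gamma_p phi = r_p,   with   (Gamma_p)_{ij} = gamma(|i - j|),
                       (r_p)_i = gamma(i),   i,j = 1..p.
Substitute the sample gammas (Toeplitz matrix and right-hand side of size 1):
  Gamma_p = [[5.8503]]
  r_p     = [-4.0835]
With p = 1 this is the single equation gamma(0) phi_1 = gamma(1):
  phi_hat_1 = gamma(1) / gamma(0) = -4.0835 / 5.8503 = -0.6980.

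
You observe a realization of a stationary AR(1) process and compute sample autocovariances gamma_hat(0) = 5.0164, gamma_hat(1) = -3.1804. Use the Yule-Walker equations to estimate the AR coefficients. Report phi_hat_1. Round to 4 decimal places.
\hat\phi_{1} = -0.6340

The Yule-Walker equations for an AR(p) process read, in matrix form,
  Gamma_p phi = r_p,   with   (Gamma_p)_{ij} = gamma(|i - j|),
                       (r_p)_i = gamma(i),   i,j = 1..p.
Substitute the sample gammas (Toeplitz matrix and right-hand side of size 1):
  Gamma_p = [[5.0164]]
  r_p     = [-3.1804]
With p = 1 this is the single equation gamma(0) phi_1 = gamma(1):
  phi_hat_1 = gamma(1) / gamma(0) = -3.1804 / 5.0164 = -0.6340.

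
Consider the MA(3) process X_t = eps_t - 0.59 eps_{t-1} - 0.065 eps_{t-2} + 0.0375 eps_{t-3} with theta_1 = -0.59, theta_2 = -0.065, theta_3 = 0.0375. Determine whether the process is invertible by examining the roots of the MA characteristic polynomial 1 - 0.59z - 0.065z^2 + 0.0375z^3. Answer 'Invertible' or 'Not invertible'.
\text{Invertible}

The MA(q) characteristic polynomial is P(z) = 1 - 0.59z - 0.065z^2 + 0.0375z^3.
Invertibility requires all roots to lie outside the unit circle, i.e. |z| > 1 for every root.
Degree 3: look for a simple real root z0 first, then factor out (1 - z/z0) and solve the remaining quadratic.
Testing z0 = 4: P(4) = 1 + (-0.59)(4) + (-0.065)(4)^2 + (0.0375)(4)^3
  = 1 + (-2.36) + (-1.04) + (2.4) = 0.  So z_0 = 4 is a root, |z_0| = 4.
Divide out the factor (1 - 0.25 z) = (1 - z/z0) (since 1/z0 = 0.25):
  P(z) = (1 - 0.25 z)(1 + (-0.34) z + (-0.15) z^2)
  [check: z-coef -0.34 - (0.25) = -0.59; z^2-coef -0.15 - (0.25)(-0.34) = -0.065; z^3-coef -(0.25)(-0.15) = 0.0375.]
Remaining roots from the quadratic factor 1 + (-0.34) z + (-0.15) z^2:
  Set 1 + (-0.34) z + (-0.15) z^2 = 0, i.e. a z^2 + b z + c = 0 with a = -0.15, b = -0.34, c = 1.
  Discriminant D = b^2 - 4ac = (-0.34)^2 - 4*(-0.15)*1 = 0.1156 - (-0.6) = 0.7156.
  D >= 0, so the roots are real: z = (-b +/- sqrt(D)) / (2a) = (0.34 +/- 0.845931) / (-0.3).
    z_1 = (0.34 + 0.845931) / (-0.3) = -3.9531,   |z_1| = 3.9531.
    z_2 = (0.34 - 0.845931) / (-0.3) = 1.6864,   |z_2| = 1.6864.
Moduli of all roots: 4.0000, 3.9531, 1.6864.
All moduli strictly greater than 1? Yes.
Verdict: Invertible.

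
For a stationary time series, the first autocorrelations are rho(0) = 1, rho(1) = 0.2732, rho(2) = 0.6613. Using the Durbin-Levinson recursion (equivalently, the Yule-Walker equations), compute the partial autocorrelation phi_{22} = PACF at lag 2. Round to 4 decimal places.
\phi_{22} = 0.6340

The PACF at lag k is phi_{kk}, the last component of the solution
to the Yule-Walker system G_k phi = r_k where
  (G_k)_{ij} = rho(|i - j|), (r_k)_i = rho(i), i,j = 1..k.
Equivalently, Durbin-Levinson gives phi_{kk} iteratively:
  phi_{11} = rho(1)
  phi_{kk} = [rho(k) - sum_{j=1..k-1} phi_{k-1,j} rho(k-j)]
            / [1 - sum_{j=1..k-1} phi_{k-1,j} rho(j)],
  phi_{k,j} = phi_{k-1,j} - phi_{kk} phi_{k-1,k-j},  j = 1..k-1.
Step k = 1:
  phi_11 = rho(1) = 0.2732.
Step k = 2:
  phi_22 = [rho(2) - phi_11 rho(1)] / [1 - phi_11 rho(1)] = [0.6613 - (0.2732)(0.2732)] / [1 - (0.2732)(0.2732)]
         = 0.58666176 / 0.92536176 = 0.634.
Therefore phi_{22} = 0.6340.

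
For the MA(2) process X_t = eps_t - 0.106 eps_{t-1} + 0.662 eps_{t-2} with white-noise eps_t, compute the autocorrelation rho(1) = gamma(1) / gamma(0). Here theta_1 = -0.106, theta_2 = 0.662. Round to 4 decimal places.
\rho(1) = -0.1215

For an MA(q) process with theta_0 = 1, the autocovariance is
  gamma(k) = sigma^2 * sum_{i=0..q-k} theta_i * theta_{i+k},
and rho(k) = gamma(k) / gamma(0). Sigma^2 cancels.
  numerator   = (1)*(-0.106) + (-0.106)*(0.662) = -0.176172.
  denominator = (1)^2 + (-0.106)^2 + (0.662)^2 = 1.44948.
  rho(1) = -0.176172 / 1.44948 = -0.1215.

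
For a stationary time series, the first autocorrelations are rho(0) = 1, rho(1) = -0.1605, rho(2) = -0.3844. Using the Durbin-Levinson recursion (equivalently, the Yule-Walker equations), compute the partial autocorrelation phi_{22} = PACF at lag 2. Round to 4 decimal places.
\phi_{22} = -0.4210

The PACF at lag k is phi_{kk}, the last component of the solution
to the Yule-Walker system G_k phi = r_k where
  (G_k)_{ij} = rho(|i - j|), (r_k)_i = rho(i), i,j = 1..k.
Equivalently, Durbin-Levinson gives phi_{kk} iteratively:
  phi_{11} = rho(1)
  phi_{kk} = [rho(k) - sum_{j=1..k-1} phi_{k-1,j} rho(k-j)]
            / [1 - sum_{j=1..k-1} phi_{k-1,j} rho(j)],
  phi_{k,j} = phi_{k-1,j} - phi_{kk} phi_{k-1,k-j},  j = 1..k-1.
Step k = 1:
  phi_11 = rho(1) = -0.1605.
Step k = 2:
  phi_22 = [rho(2) - phi_11 rho(1)] / [1 - phi_11 rho(1)] = [-0.3844 - (-0.1605)(-0.1605)] / [1 - (-0.1605)(-0.1605)]
         = -0.41016025 / 0.97423975 = -0.421.
Therefore phi_{22} = -0.4210.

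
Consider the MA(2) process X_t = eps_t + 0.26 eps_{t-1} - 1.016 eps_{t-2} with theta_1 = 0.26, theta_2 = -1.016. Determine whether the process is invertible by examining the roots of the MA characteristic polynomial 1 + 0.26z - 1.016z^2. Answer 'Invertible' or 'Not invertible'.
\text{Not invertible}

The MA(q) characteristic polynomial is P(z) = 1 + 0.26z - 1.016z^2.
Invertibility requires all roots to lie outside the unit circle, i.e. |z| > 1 for every root.
Set 1 + (0.26) z + (-1.016) z^2 = 0, i.e. a z^2 + b z + c = 0 with a = -1.016, b = 0.26, c = 1.
Discriminant D = b^2 - 4ac = (0.26)^2 - 4*(-1.016)*1 = 0.0676 - (-4.064) = 4.1316.
D >= 0, so the roots are real: z = (-b +/- sqrt(D)) / (2a) = (-0.26 +/- 2.032634) / (-2.032).
  z_1 = (-0.26 + 2.032634) / (-2.032) = -0.8724,   |z_1| = 0.8724.
  z_2 = (-0.26 - 2.032634) / (-2.032) = 1.1283,   |z_2| = 1.1283.
Moduli of all roots: 0.8724, 1.1283.
All moduli strictly greater than 1? No.
Verdict: Not invertible.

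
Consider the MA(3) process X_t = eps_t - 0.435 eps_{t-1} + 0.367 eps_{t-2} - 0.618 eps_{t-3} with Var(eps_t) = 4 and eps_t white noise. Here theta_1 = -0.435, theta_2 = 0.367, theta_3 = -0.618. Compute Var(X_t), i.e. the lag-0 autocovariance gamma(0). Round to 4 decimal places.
\gamma(0) = 6.8234

For an MA(q) process X_t = eps_t + sum_i theta_i eps_{t-i} with
Var(eps_t) = sigma^2, the variance is
  gamma(0) = sigma^2 * (1 + sum_i theta_i^2).
  sum_i theta_i^2 = (-0.435)^2 + (0.367)^2 + (-0.618)^2 = 0.189225 + 0.134689 + 0.381924 = 0.705838.
  gamma(0) = 4 * (1 + 0.705838) = 4 * 1.705838 = 6.823352, which rounds to 6.8234.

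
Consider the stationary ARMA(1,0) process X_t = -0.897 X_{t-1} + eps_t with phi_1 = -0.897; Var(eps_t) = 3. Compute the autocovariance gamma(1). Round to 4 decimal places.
\gamma(1) = -13.7724

Multiply the model equation by X_{t-k} and take expectations. With theta_0 = psi_0 = 1 and psi_j the MA(infinity) weights, this gives
  gamma(k) - sum_i phi_i gamma(k-i) = c_k,
  c_k = sigma^2 * sum_{j=k..q} theta_j psi_{j-k}   (c_k = 0 for k > q),
using gamma(-m) = gamma(m).
Pure AR (q = 0): c_0 = sigma^2 = 3, c_k = 0 for k >= 1.
Equations for k = 0 and k = 1 (AR order 1):
  gamma(0) = phi_1 gamma(1) + c_0
  gamma(1) = phi_1 gamma(0) + c_1
Substituting the second into the first: gamma(0) (1 - phi_1^2) = c_0 + phi_1 c_1, so
  gamma(0) = c_0 / (1 - phi_1^2) = 3 / (1 - (-0.897)^2) = 3 / 0.195391 = 15.353829.
  gamma(1) = phi_1 gamma(0) = (-0.897)(15.353829) = -13.772385.
Therefore gamma(1) = -13.7724 (to 4 decimal places).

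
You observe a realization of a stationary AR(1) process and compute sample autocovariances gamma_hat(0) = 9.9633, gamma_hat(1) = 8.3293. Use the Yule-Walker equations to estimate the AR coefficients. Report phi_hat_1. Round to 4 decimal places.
\hat\phi_{1} = 0.8360

The Yule-Walker equations for an AR(p) process read, in matrix form,
  Gamma_p phi = r_p,   with   (Gamma_p)_{ij} = gamma(|i - j|),
                       (r_p)_i = gamma(i),   i,j = 1..p.
Substitute the sample gammas (Toeplitz matrix and right-hand side of size 1):
  Gamma_p = [[9.9633]]
  r_p     = [8.3293]
With p = 1 this is the single equation gamma(0) phi_1 = gamma(1):
  phi_hat_1 = gamma(1) / gamma(0) = 8.3293 / 9.9633 = 0.8360.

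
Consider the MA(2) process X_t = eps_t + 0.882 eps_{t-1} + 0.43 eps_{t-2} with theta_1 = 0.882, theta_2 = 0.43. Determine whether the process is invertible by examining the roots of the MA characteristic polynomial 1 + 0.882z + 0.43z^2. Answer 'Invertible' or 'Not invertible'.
\text{Invertible}

The MA(q) characteristic polynomial is P(z) = 1 + 0.882z + 0.43z^2.
Invertibility requires all roots to lie outside the unit circle, i.e. |z| > 1 for every root.
Set 1 + (0.882) z + (0.43) z^2 = 0, i.e. a z^2 + b z + c = 0 with a = 0.43, b = 0.882, c = 1.
Discriminant D = b^2 - 4ac = (0.882)^2 - 4*(0.43)*1 = 0.777924 - (1.72) = -0.942076.
D < 0, so the roots are the complex-conjugate pair z = (-b +/- i sqrt(-D)) / (2a) = -1.0256 +/- 1.1286i.
For a conjugate pair |z|^2 = z * conj(z) = (product of roots) = c/a = 1/(0.43) = 2.325581, so |z| = sqrt(2.325581) = 1.525 for both roots.
Moduli of all roots: 1.5250, 1.5250.
All moduli strictly greater than 1? Yes.
Verdict: Invertible.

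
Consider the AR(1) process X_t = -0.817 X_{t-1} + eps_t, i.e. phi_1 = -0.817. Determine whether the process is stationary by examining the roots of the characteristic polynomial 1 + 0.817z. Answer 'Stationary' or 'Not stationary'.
\text{Stationary}

The AR(p) characteristic polynomial is P(z) = 1 + 0.817z.
Stationarity requires all roots to lie outside the unit circle, i.e. |z| > 1 for every root.
This is linear in z: 1 + (0.817) z = 0  =>  z = -1/(0.817) = -1.22399,  |z| = 1.22399.
Moduli of all roots: 1.2240.
All moduli strictly greater than 1? Yes.
Verdict: Stationary.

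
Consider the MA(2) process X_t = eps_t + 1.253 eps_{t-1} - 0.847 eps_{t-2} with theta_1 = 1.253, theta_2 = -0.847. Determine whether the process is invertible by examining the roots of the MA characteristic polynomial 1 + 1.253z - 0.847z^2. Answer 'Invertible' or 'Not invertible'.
\text{Not invertible}

The MA(q) characteristic polynomial is P(z) = 1 + 1.253z - 0.847z^2.
Invertibility requires all roots to lie outside the unit circle, i.e. |z| > 1 for every root.
Set 1 + (1.253) z + (-0.847) z^2 = 0, i.e. a z^2 + b z + c = 0 with a = -0.847, b = 1.253, c = 1.
Discriminant D = b^2 - 4ac = (1.253)^2 - 4*(-0.847)*1 = 1.570009 - (-3.388) = 4.958009.
D >= 0, so the roots are real: z = (-b +/- sqrt(D)) / (2a) = (-1.253 +/- 2.226659) / (-1.694).
  z_1 = (-1.253 + 2.226659) / (-1.694) = -0.5748,   |z_1| = 0.5748.
  z_2 = (-1.253 - 2.226659) / (-1.694) = 2.0541,   |z_2| = 2.0541.
Moduli of all roots: 0.5748, 2.0541.
All moduli strictly greater than 1? No.
Verdict: Not invertible.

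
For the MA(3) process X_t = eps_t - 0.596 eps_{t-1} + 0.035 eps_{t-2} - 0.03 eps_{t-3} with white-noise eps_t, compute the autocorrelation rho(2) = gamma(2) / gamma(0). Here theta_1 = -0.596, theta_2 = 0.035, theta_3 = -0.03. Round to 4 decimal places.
\rho(2) = 0.0390

For an MA(q) process with theta_0 = 1, the autocovariance is
  gamma(k) = sigma^2 * sum_{i=0..q-k} theta_i * theta_{i+k},
and rho(k) = gamma(k) / gamma(0). Sigma^2 cancels.
  numerator   = (1)*(0.035) + (-0.596)*(-0.03) = 0.05288.
  denominator = (1)^2 + (-0.596)^2 + (0.035)^2 + (-0.03)^2 = 1.357341.
  rho(2) = 0.05288 / 1.357341 = 0.0390.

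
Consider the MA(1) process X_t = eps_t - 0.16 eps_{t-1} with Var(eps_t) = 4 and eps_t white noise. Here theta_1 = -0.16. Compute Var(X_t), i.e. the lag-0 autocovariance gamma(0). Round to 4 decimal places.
\gamma(0) = 4.1024

For an MA(q) process X_t = eps_t + sum_i theta_i eps_{t-i} with
Var(eps_t) = sigma^2, the variance is
  gamma(0) = sigma^2 * (1 + sum_i theta_i^2).
  sum_i theta_i^2 = (-0.16)^2 = 0.0256.
  gamma(0) = 4 * (1 + 0.0256) = 4 * 1.0256 = 4.1024.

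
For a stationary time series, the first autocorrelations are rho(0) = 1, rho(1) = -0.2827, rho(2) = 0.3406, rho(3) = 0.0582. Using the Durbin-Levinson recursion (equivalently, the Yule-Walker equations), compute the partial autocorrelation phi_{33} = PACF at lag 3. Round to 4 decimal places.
\phi_{33} = 0.2450

The PACF at lag k is phi_{kk}, the last component of the solution
to the Yule-Walker system G_k phi = r_k where
  (G_k)_{ij} = rho(|i - j|), (r_k)_i = rho(i), i,j = 1..k.
Equivalently, Durbin-Levinson gives phi_{kk} iteratively:
  phi_{11} = rho(1)
  phi_{kk} = [rho(k) - sum_{j=1..k-1} phi_{k-1,j} rho(k-j)]
            / [1 - sum_{j=1..k-1} phi_{k-1,j} rho(j)],
  phi_{k,j} = phi_{k-1,j} - phi_{kk} phi_{k-1,k-j},  j = 1..k-1.
Step k = 1:
  phi_11 = rho(1) = -0.2827.
Step k = 2:
  phi_22 = [rho(2) - phi_11 rho(1)] / [1 - phi_11 rho(1)] = [0.3406 - (-0.2827)(-0.2827)] / [1 - (-0.2827)(-0.2827)]
         = 0.26068071 / 0.92008071 = 0.283324.
  Update: phi_21 = phi_11 - phi_22 phi_11 = -0.2827 - (0.283324)(-0.2827) = -0.202604.
Step k = 3:
  phi_33 = [rho(3) - phi_21 rho(2) - phi_22 rho(1)] / [1 - phi_21 rho(1) - phi_22 rho(2)]
    numerator   = 0.0582 - (-0.202604)(0.3406) - (0.283324)(-0.2827) = 0.20730267
    denominator = 1 - (-0.202604)(-0.2827) - (0.283324)(0.3406) = 0.84622368
  phi_33 = 0.20730267 / 0.84622368 = 0.245.
Therefore phi_{33} = 0.2450.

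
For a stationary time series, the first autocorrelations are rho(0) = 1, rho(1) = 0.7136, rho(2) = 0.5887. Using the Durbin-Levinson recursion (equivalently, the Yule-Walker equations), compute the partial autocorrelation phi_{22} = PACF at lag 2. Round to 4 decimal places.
\phi_{22} = 0.1619

The PACF at lag k is phi_{kk}, the last component of the solution
to the Yule-Walker system G_k phi = r_k where
  (G_k)_{ij} = rho(|i - j|), (r_k)_i = rho(i), i,j = 1..k.
Equivalently, Durbin-Levinson gives phi_{kk} iteratively:
  phi_{11} = rho(1)
  phi_{kk} = [rho(k) - sum_{j=1..k-1} phi_{k-1,j} rho(k-j)]
            / [1 - sum_{j=1..k-1} phi_{k-1,j} rho(j)],
  phi_{k,j} = phi_{k-1,j} - phi_{kk} phi_{k-1,k-j},  j = 1..k-1.
Step k = 1:
  phi_11 = rho(1) = 0.7136.
Step k = 2:
  phi_22 = [rho(2) - phi_11 rho(1)] / [1 - phi_11 rho(1)] = [0.5887 - (0.7136)(0.7136)] / [1 - (0.7136)(0.7136)]
         = 0.07947504 / 0.49077504 = 0.1619.
Therefore phi_{22} = 0.1619.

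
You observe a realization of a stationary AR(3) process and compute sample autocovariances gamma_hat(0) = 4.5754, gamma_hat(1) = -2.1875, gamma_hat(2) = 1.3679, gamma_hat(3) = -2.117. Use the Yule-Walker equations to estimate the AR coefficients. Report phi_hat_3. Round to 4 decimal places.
\hat\phi_{3} = -0.3780

The Yule-Walker equations for an AR(p) process read, in matrix form,
  Gamma_p phi = r_p,   with   (Gamma_p)_{ij} = gamma(|i - j|),
                       (r_p)_i = gamma(i),   i,j = 1..p.
Substitute the sample gammas (Toeplitz matrix and right-hand side of size 3):
  Gamma_p = [[4.5754, -2.1875, 1.3679], [-2.1875, 4.5754, -2.1875], [1.3679, -2.1875, 4.5754]]
  r_p     = [-2.1875, 1.3679, -2.117]
Written out (R1..R3):
  (R1) 4.5754 phi_1 - 2.1875 phi_2 + 1.3679 phi_3 = -2.1875
  (R2) -2.1875 phi_1 + 4.5754 phi_2 - 2.1875 phi_3 = 1.3679
  (R3) 1.3679 phi_1 - 2.1875 phi_2 + 4.5754 phi_3 = -2.117
Gaussian elimination:
  R2 <- R2 - (-2.1875/4.5754) R1 = R2 - (-0.4781) R1:  3.529556 phi_2 - 1.533507 phi_3 = 0.322056
  R3 <- R3 - (1.3679/4.5754) R1 = R3 - (0.298968) R1:  -1.533507 phi_2 + 4.166441 phi_3 = -1.463007
  R3 <- R3 - (-1.533507/3.529556) R2 = R3 - (-0.434476) R2:  3.50017 phi_3 = -1.323081
Back-substitution:
  phi_hat_3 = -1.323081 / 3.50017 = -0.378005
  phi_hat_2 = (0.322056 - (-1.533507)(-0.378005)) / 3.529556 = -0.072989
  phi_hat_1 = (-2.1875 - (-2.1875)(-0.072989) - (1.3679)(-0.378005)) / 4.5754 = -0.399985
So phi_hat = [-0.4000, -0.0730, -0.3780].
Therefore phi_hat_3 = -0.3780.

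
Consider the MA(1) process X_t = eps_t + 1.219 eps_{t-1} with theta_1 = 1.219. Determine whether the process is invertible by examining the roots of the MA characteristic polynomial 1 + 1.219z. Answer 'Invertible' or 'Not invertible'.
\text{Not invertible}

The MA(q) characteristic polynomial is P(z) = 1 + 1.219z.
Invertibility requires all roots to lie outside the unit circle, i.e. |z| > 1 for every root.
This is linear in z: 1 + (1.219) z = 0  =>  z = -1/(1.219) = -0.820345,  |z| = 0.820345.
Moduli of all roots: 0.8203.
All moduli strictly greater than 1? No.
Verdict: Not invertible.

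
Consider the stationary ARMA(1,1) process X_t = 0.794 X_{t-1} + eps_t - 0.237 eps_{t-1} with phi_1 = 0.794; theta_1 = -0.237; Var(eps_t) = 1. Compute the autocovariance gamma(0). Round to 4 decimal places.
\gamma(0) = 1.8395

Multiply the model equation by X_{t-k} and take expectations. With theta_0 = psi_0 = 1 and psi_j the MA(infinity) weights, this gives
  gamma(k) - sum_i phi_i gamma(k-i) = c_k,
  c_k = sigma^2 * sum_{j=k..q} theta_j psi_{j-k}   (c_k = 0 for k > q),
using gamma(-m) = gamma(m).
psi-weights needed (psi_j = theta_j + sum_i phi_i psi_{j-i}):
  psi_1 = theta_1 + phi_1 = -0.237 + (0.794) = 0.557
Right-hand sides:
  c_0 = sigma^2 (1 + theta_1 psi_1) = 1 * (1 + (-0.237)(0.557)) = 1 * 0.867991 = 0.867991
  c_1 = sigma^2 theta_1 = 1 * (-0.237) = -0.237
  c_2 = 0
Equations for k = 0 and k = 1 (AR order 1):
  gamma(0) = phi_1 gamma(1) + c_0
  gamma(1) = phi_1 gamma(0) + c_1
Substituting the second into the first: gamma(0) (1 - phi_1^2) = c_0 + phi_1 c_1, so
  gamma(0) = (c_0 + phi_1 c_1) / (1 - phi_1^2) = (0.867991 + (0.794)(-0.237)) / (1 - (0.794)^2) = 0.679813 / 0.369564 = 1.8395.
Therefore gamma(0) = 1.8395 (to 4 decimal places).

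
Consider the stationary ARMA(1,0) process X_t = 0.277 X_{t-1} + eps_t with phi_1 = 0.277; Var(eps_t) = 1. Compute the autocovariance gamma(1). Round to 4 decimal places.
\gamma(1) = 0.3000

Multiply the model equation by X_{t-k} and take expectations. With theta_0 = psi_0 = 1 and psi_j the MA(infinity) weights, this gives
  gamma(k) - sum_i phi_i gamma(k-i) = c_k,
  c_k = sigma^2 * sum_{j=k..q} theta_j psi_{j-k}   (c_k = 0 for k > q),
using gamma(-m) = gamma(m).
Pure AR (q = 0): c_0 = sigma^2 = 1, c_k = 0 for k >= 1.
Equations for k = 0 and k = 1 (AR order 1):
  gamma(0) = phi_1 gamma(1) + c_0
  gamma(1) = phi_1 gamma(0) + c_1
Substituting the second into the first: gamma(0) (1 - phi_1^2) = c_0 + phi_1 c_1, so
  gamma(0) = c_0 / (1 - phi_1^2) = 1 / (1 - (0.277)^2) = 1 / 0.923271 = 1.083106.
  gamma(1) = phi_1 gamma(0) = (0.277)(1.083106) = 0.30002.
Therefore gamma(1) = 0.3000 (to 4 decimal places).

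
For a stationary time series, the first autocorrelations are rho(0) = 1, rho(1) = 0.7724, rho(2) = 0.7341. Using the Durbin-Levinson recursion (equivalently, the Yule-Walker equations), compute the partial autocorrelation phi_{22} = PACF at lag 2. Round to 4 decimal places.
\phi_{22} = 0.3408

The PACF at lag k is phi_{kk}, the last component of the solution
to the Yule-Walker system G_k phi = r_k where
  (G_k)_{ij} = rho(|i - j|), (r_k)_i = rho(i), i,j = 1..k.
Equivalently, Durbin-Levinson gives phi_{kk} iteratively:
  phi_{11} = rho(1)
  phi_{kk} = [rho(k) - sum_{j=1..k-1} phi_{k-1,j} rho(k-j)]
            / [1 - sum_{j=1..k-1} phi_{k-1,j} rho(j)],
  phi_{k,j} = phi_{k-1,j} - phi_{kk} phi_{k-1,k-j},  j = 1..k-1.
Step k = 1:
  phi_11 = rho(1) = 0.7724.
Step k = 2:
  phi_22 = [rho(2) - phi_11 rho(1)] / [1 - phi_11 rho(1)] = [0.7341 - (0.7724)(0.7724)] / [1 - (0.7724)(0.7724)]
         = 0.13749824 / 0.40339824 = 0.3408.
Therefore phi_{22} = 0.3408.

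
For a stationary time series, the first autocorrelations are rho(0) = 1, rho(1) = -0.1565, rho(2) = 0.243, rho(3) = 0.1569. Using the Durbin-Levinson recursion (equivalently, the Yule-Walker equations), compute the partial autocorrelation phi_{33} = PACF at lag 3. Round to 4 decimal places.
\phi_{33} = 0.2390

The PACF at lag k is phi_{kk}, the last component of the solution
to the Yule-Walker system G_k phi = r_k where
  (G_k)_{ij} = rho(|i - j|), (r_k)_i = rho(i), i,j = 1..k.
Equivalently, Durbin-Levinson gives phi_{kk} iteratively:
  phi_{11} = rho(1)
  phi_{kk} = [rho(k) - sum_{j=1..k-1} phi_{k-1,j} rho(k-j)]
            / [1 - sum_{j=1..k-1} phi_{k-1,j} rho(j)],
  phi_{k,j} = phi_{k-1,j} - phi_{kk} phi_{k-1,k-j},  j = 1..k-1.
Step k = 1:
  phi_11 = rho(1) = -0.1565.
Step k = 2:
  phi_22 = [rho(2) - phi_11 rho(1)] / [1 - phi_11 rho(1)] = [0.243 - (-0.1565)(-0.1565)] / [1 - (-0.1565)(-0.1565)]
         = 0.21850775 / 0.97550775 = 0.223994.
  Update: phi_21 = phi_11 - phi_22 phi_11 = -0.1565 - (0.223994)(-0.1565) = -0.121445.
Step k = 3:
  phi_33 = [rho(3) - phi_21 rho(2) - phi_22 rho(1)] / [1 - phi_21 rho(1) - phi_22 rho(2)]
    numerator   = 0.1569 - (-0.121445)(0.243) - (0.223994)(-0.1565) = 0.22146617
    denominator = 1 - (-0.121445)(-0.1565) - (0.223994)(0.243) = 0.92656335
  phi_33 = 0.22146617 / 0.92656335 = 0.239.
Therefore phi_{33} = 0.2390.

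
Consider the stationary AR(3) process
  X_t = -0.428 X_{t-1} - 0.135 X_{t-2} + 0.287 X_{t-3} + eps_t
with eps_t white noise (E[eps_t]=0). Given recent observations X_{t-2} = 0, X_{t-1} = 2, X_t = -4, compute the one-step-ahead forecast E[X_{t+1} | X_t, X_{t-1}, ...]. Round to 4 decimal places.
E[X_{t+1} \mid \mathcal F_t] = 1.4420

For an AR(p) model X_t = c + sum_i phi_i X_{t-i} + eps_t, the
one-step-ahead conditional mean is
  E[X_{t+1} | X_t, ...] = c + sum_i phi_i X_{t+1-i}.
Substitute known values:
  E[X_{t+1} | ...] = (-0.428) * (-4) + (-0.135) * (2) + (0.287) * (0)
                   = 1.4420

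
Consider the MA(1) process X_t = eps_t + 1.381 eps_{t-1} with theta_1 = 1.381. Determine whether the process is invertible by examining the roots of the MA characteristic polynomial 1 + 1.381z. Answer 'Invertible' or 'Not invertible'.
\text{Not invertible}

The MA(q) characteristic polynomial is P(z) = 1 + 1.381z.
Invertibility requires all roots to lie outside the unit circle, i.e. |z| > 1 for every root.
This is linear in z: 1 + (1.381) z = 0  =>  z = -1/(1.381) = -0.724113,  |z| = 0.724113.
Moduli of all roots: 0.7241.
All moduli strictly greater than 1? No.
Verdict: Not invertible.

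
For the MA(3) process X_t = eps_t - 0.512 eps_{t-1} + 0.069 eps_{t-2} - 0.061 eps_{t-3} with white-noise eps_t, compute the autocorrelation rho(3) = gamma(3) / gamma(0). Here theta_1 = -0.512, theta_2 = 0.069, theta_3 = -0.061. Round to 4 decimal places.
\rho(3) = -0.0480

For an MA(q) process with theta_0 = 1, the autocovariance is
  gamma(k) = sigma^2 * sum_{i=0..q-k} theta_i * theta_{i+k},
and rho(k) = gamma(k) / gamma(0). Sigma^2 cancels.
  numerator   = (1)*(-0.061) = -0.061.
  denominator = (1)^2 + (-0.512)^2 + (0.069)^2 + (-0.061)^2 = 1.270626.
  rho(3) = -0.061 / 1.270626 = -0.0480.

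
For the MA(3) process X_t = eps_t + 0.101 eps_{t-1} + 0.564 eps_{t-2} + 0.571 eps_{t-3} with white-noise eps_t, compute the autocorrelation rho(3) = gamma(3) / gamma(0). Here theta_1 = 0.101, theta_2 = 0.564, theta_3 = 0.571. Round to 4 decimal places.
\rho(3) = 0.3452

For an MA(q) process with theta_0 = 1, the autocovariance is
  gamma(k) = sigma^2 * sum_{i=0..q-k} theta_i * theta_{i+k},
and rho(k) = gamma(k) / gamma(0). Sigma^2 cancels.
  numerator   = (1)*(0.571) = 0.571.
  denominator = (1)^2 + (0.101)^2 + (0.564)^2 + (0.571)^2 = 1.654338.
  rho(3) = 0.571 / 1.654338 = 0.3452.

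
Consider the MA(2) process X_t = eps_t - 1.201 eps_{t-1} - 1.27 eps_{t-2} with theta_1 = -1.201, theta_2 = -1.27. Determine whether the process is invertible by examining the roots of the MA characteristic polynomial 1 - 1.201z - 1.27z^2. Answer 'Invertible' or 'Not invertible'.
\text{Not invertible}

The MA(q) characteristic polynomial is P(z) = 1 - 1.201z - 1.27z^2.
Invertibility requires all roots to lie outside the unit circle, i.e. |z| > 1 for every root.
Set 1 + (-1.201) z + (-1.27) z^2 = 0, i.e. a z^2 + b z + c = 0 with a = -1.27, b = -1.201, c = 1.
Discriminant D = b^2 - 4ac = (-1.201)^2 - 4*(-1.27)*1 = 1.442401 - (-5.08) = 6.522401.
D >= 0, so the roots are real: z = (-b +/- sqrt(D)) / (2a) = (1.201 +/- 2.553899) / (-2.54).
  z_1 = (1.201 + 2.553899) / (-2.54) = -1.4783,   |z_1| = 1.4783.
  z_2 = (1.201 - 2.553899) / (-2.54) = 0.5326,   |z_2| = 0.5326.
Moduli of all roots: 1.4783, 0.5326.
All moduli strictly greater than 1? No.
Verdict: Not invertible.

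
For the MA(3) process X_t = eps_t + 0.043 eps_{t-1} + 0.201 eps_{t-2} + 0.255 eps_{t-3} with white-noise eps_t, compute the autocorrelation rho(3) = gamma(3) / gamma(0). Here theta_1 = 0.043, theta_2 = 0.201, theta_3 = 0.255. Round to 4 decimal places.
\rho(3) = 0.2303

For an MA(q) process with theta_0 = 1, the autocovariance is
  gamma(k) = sigma^2 * sum_{i=0..q-k} theta_i * theta_{i+k},
and rho(k) = gamma(k) / gamma(0). Sigma^2 cancels.
  numerator   = (1)*(0.255) = 0.255.
  denominator = (1)^2 + (0.043)^2 + (0.201)^2 + (0.255)^2 = 1.107275.
  rho(3) = 0.255 / 1.107275 = 0.2303.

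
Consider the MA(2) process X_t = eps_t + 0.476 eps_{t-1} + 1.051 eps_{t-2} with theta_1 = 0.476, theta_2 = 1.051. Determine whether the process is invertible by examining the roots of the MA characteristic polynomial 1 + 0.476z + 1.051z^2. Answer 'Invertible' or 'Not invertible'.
\text{Not invertible}

The MA(q) characteristic polynomial is P(z) = 1 + 0.476z + 1.051z^2.
Invertibility requires all roots to lie outside the unit circle, i.e. |z| > 1 for every root.
Set 1 + (0.476) z + (1.051) z^2 = 0, i.e. a z^2 + b z + c = 0 with a = 1.051, b = 0.476, c = 1.
Discriminant D = b^2 - 4ac = (0.476)^2 - 4*(1.051)*1 = 0.226576 - (4.204) = -3.977424.
D < 0, so the roots are the complex-conjugate pair z = (-b +/- i sqrt(-D)) / (2a) = -0.2265 +/- 0.9488i.
For a conjugate pair |z|^2 = z * conj(z) = (product of roots) = c/a = 1/(1.051) = 0.951475, so |z| = sqrt(0.951475) = 0.9754 for both roots.
Moduli of all roots: 0.9754, 0.9754.
All moduli strictly greater than 1? No.
Verdict: Not invertible.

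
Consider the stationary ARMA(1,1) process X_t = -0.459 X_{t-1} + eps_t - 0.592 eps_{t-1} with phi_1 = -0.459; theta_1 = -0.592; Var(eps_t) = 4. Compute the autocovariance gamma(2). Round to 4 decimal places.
\gamma(2) = 3.1090

Multiply the model equation by X_{t-k} and take expectations. With theta_0 = psi_0 = 1 and psi_j the MA(infinity) weights, this gives
  gamma(k) - sum_i phi_i gamma(k-i) = c_k,
  c_k = sigma^2 * sum_{j=k..q} theta_j psi_{j-k}   (c_k = 0 for k > q),
using gamma(-m) = gamma(m).
psi-weights needed (psi_j = theta_j + sum_i phi_i psi_{j-i}):
  psi_1 = theta_1 + phi_1 = -0.592 + (-0.459) = -1.051
Right-hand sides:
  c_0 = sigma^2 (1 + theta_1 psi_1) = 4 * (1 + (-0.592)(-1.051)) = 4 * 1.622192 = 6.488768
  c_1 = sigma^2 theta_1 = 4 * (-0.592) = -2.368
  c_2 = 0
Equations for k = 0 and k = 1 (AR order 1):
  gamma(0) = phi_1 gamma(1) + c_0
  gamma(1) = phi_1 gamma(0) + c_1
Substituting the second into the first: gamma(0) (1 - phi_1^2) = c_0 + phi_1 c_1, so
  gamma(0) = (c_0 + phi_1 c_1) / (1 - phi_1^2) = (6.488768 + (-0.459)(-2.368)) / (1 - (-0.459)^2) = 7.57568 / 0.789319 = 9.597742.
  gamma(1) = phi_1 gamma(0) + c_1 = (-0.459)(9.597742) + (-2.368) = -6.773364.
For k = 2 (> q): gamma(2) = phi_1 gamma(1) = (-0.459)(-6.773364) = 3.108974.
Therefore gamma(2) = 3.1090 (to 4 decimal places).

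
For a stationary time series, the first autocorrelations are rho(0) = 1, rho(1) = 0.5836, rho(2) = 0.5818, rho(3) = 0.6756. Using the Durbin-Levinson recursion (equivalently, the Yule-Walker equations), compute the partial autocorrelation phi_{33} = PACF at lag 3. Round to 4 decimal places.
\phi_{33} = 0.4321

The PACF at lag k is phi_{kk}, the last component of the solution
to the Yule-Walker system G_k phi = r_k where
  (G_k)_{ij} = rho(|i - j|), (r_k)_i = rho(i), i,j = 1..k.
Equivalently, Durbin-Levinson gives phi_{kk} iteratively:
  phi_{11} = rho(1)
  phi_{kk} = [rho(k) - sum_{j=1..k-1} phi_{k-1,j} rho(k-j)]
            / [1 - sum_{j=1..k-1} phi_{k-1,j} rho(j)],
  phi_{k,j} = phi_{k-1,j} - phi_{kk} phi_{k-1,k-j},  j = 1..k-1.
Step k = 1:
  phi_11 = rho(1) = 0.5836.
Step k = 2:
  phi_22 = [rho(2) - phi_11 rho(1)] / [1 - phi_11 rho(1)] = [0.5818 - (0.5836)(0.5836)] / [1 - (0.5836)(0.5836)]
         = 0.24121104 / 0.65941104 = 0.365798.
  Update: phi_21 = phi_11 - phi_22 phi_11 = 0.5836 - (0.365798)(0.5836) = 0.37012.
Step k = 3:
  phi_33 = [rho(3) - phi_21 rho(2) - phi_22 rho(1)] / [1 - phi_21 rho(1) - phi_22 rho(2)]
    numerator   = 0.6756 - (0.37012)(0.5818) - (0.365798)(0.5836) = 0.24678438
    denominator = 1 - (0.37012)(0.5836) - (0.365798)(0.5818) = 0.5711766
  phi_33 = 0.24678438 / 0.5711766 = 0.4321.
Therefore phi_{33} = 0.4321.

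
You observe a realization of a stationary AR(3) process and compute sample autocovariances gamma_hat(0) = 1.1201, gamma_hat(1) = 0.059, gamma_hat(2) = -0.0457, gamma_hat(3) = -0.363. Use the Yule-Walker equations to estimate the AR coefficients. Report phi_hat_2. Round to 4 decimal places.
\hat\phi_{2} = -0.0260

The Yule-Walker equations for an AR(p) process read, in matrix form,
  Gamma_p phi = r_p,   with   (Gamma_p)_{ij} = gamma(|i - j|),
                       (r_p)_i = gamma(i),   i,j = 1..p.
Substitute the sample gammas (Toeplitz matrix and right-hand side of size 3):
  Gamma_p = [[1.1201, 0.059, -0.0457], [0.059, 1.1201, 0.059], [-0.0457, 0.059, 1.1201]]
  r_p     = [0.059, -0.0457, -0.363]
Written out (R1..R3):
  (R1) 1.1201 phi_1 + 0.059 phi_2 - 0.0457 phi_3 = 0.059
  (R2) 0.059 phi_1 + 1.1201 phi_2 + 0.059 phi_3 = -0.0457
  (R3) -0.0457 phi_1 + 0.059 phi_2 + 1.1201 phi_3 = -0.363
Gaussian elimination:
  R2 <- R2 - (0.059/1.1201) R1 = R2 - (0.052674) R1:  1.116992 phi_2 + 0.061407 phi_3 = -0.048808
  R3 <- R3 - (-0.0457/1.1201) R1 = R3 - (-0.0408) R1:  0.061407 phi_2 + 1.118235 phi_3 = -0.360593
  R3 <- R3 - (0.061407/1.116992) R2 = R3 - (0.054975) R2:  1.11486 phi_3 = -0.35791
Back-substitution:
  phi_hat_3 = -0.35791 / 1.11486 = -0.321036
  phi_hat_2 = (-0.048808 - (0.061407)(-0.321036)) / 1.116992 = -0.026047
  phi_hat_1 = (0.059 - (0.059)(-0.026047) - (-0.0457)(-0.321036)) / 1.1201 = 0.040948
So phi_hat = [0.0409, -0.0260, -0.3210].
Therefore phi_hat_2 = -0.0260.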